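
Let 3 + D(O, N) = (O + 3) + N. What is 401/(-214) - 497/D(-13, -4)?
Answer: 99541/3638 ≈ 27.361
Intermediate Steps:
D(O, N) = N + O (D(O, N) = -3 + ((O + 3) + N) = -3 + ((3 + O) + N) = -3 + (3 + N + O) = N + O)
401/(-214) - 497/D(-13, -4) = 401/(-214) - 497/(-4 - 13) = 401*(-1/214) - 497/(-17) = -401/214 - 497*(-1/17) = -401/214 + 497/17 = 99541/3638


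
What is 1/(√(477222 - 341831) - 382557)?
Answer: -382557/146349722858 - √135391/146349722858 ≈ -2.6165e-6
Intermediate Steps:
1/(√(477222 - 341831) - 382557) = 1/(√135391 - 382557) = 1/(-382557 + √135391)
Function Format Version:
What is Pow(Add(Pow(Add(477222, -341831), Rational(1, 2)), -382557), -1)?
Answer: Add(Rational(-382557, 146349722858), Mul(Rational(-1, 146349722858), Pow(135391, Rational(1, 2)))) ≈ -2.6165e-6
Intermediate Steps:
Pow(Add(Pow(Add(477222, -341831), Rational(1, 2)), -382557), -1) = Pow(Add(Pow(135391, Rational(1, 2)), -382557), -1) = Pow(Add(-382557, Pow(135391, Rational(1, 2))), -1)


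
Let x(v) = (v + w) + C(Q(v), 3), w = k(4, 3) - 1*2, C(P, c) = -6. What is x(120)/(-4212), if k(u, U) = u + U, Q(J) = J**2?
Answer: -119/4212 ≈ -0.028253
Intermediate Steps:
k(u, U) = U + u
w = 5 (w = (3 + 4) - 1*2 = 7 - 2 = 5)
x(v) = -1 + v (x(v) = (v + 5) - 6 = (5 + v) - 6 = -1 + v)
x(120)/(-4212) = (-1 + 120)/(-4212) = 119*(-1/4212) = -119/4212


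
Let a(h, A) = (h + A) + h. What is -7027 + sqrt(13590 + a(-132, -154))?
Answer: -7027 + 2*sqrt(3293) ≈ -6912.2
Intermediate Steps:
a(h, A) = A + 2*h (a(h, A) = (A + h) + h = A + 2*h)
-7027 + sqrt(13590 + a(-132, -154)) = -7027 + sqrt(13590 + (-154 + 2*(-132))) = -7027 + sqrt(13590 + (-154 - 264)) = -7027 + sqrt(13590 - 418) = -7027 + sqrt(13172) = -7027 + 2*sqrt(3293)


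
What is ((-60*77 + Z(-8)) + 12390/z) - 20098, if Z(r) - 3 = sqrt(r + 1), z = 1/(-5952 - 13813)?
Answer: -244913065 + I*sqrt(7) ≈ -2.4491e+8 + 2.6458*I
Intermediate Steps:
z = -1/19765 (z = 1/(-19765) = -1/19765 ≈ -5.0595e-5)
Z(r) = 3 + sqrt(1 + r) (Z(r) = 3 + sqrt(r + 1) = 3 + sqrt(1 + r))
((-60*77 + Z(-8)) + 12390/z) - 20098 = ((-60*77 + (3 + sqrt(1 - 8))) + 12390/(-1/19765)) - 20098 = ((-4620 + (3 + sqrt(-7))) + 12390*(-19765)) - 20098 = ((-4620 + (3 + I*sqrt(7))) - 244888350) - 20098 = ((-4617 + I*sqrt(7)) - 244888350) - 20098 = (-244892967 + I*sqrt(7)) - 20098 = -244913065 + I*sqrt(7)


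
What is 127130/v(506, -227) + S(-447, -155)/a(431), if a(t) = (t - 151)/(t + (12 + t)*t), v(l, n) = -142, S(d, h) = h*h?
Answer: 16320306445/994 ≈ 1.6419e+7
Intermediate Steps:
S(d, h) = h²
a(t) = (-151 + t)/(t + t*(12 + t))
127130/v(506, -227) + S(-447, -155)/a(431) = 127130/(-142) + (-155)²/(((-151 + 431)/(431*(13 + 431)))) = 127130*(-1/142) + 24025/(((1/431)*280/444)) = -63565/71 + 24025/(((1/431)*(1/444)*280)) = -63565/71 + 24025/(70/47841) = -63565/71 + 24025*(47841/70) = -63565/71 + 229876005/14 = 16320306445/994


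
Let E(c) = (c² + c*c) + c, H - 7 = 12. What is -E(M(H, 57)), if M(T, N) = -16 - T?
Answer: -2415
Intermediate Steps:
H = 19 (H = 7 + 12 = 19)
E(c) = c + 2*c² (E(c) = (c² + c²) + c = 2*c² + c = c + 2*c²)
-E(M(H, 57)) = -(-16 - 1*19)*(1 + 2*(-16 - 1*19)) = -(-16 - 19)*(1 + 2*(-16 - 19)) = -(-35)*(1 + 2*(-35)) = -(-35)*(1 - 70) = -(-35)*(-69) = -1*2415 = -2415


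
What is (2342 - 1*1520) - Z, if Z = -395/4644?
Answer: 3817763/4644 ≈ 822.08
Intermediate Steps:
Z = -395/4644 (Z = -395*1/4644 = -395/4644 ≈ -0.085056)
(2342 - 1*1520) - Z = (2342 - 1*1520) - 1*(-395/4644) = (2342 - 1520) + 395/4644 = 822 + 395/4644 = 3817763/4644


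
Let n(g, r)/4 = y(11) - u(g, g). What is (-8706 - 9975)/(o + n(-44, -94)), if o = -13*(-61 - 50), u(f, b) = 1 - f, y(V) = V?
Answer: -18681/1307 ≈ -14.293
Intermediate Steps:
n(g, r) = 40 + 4*g (n(g, r) = 4*(11 - (1 - g)) = 4*(11 + (-1 + g)) = 4*(10 + g) = 40 + 4*g)
o = 1443 (o = -13*(-111) = 1443)
(-8706 - 9975)/(o + n(-44, -94)) = (-8706 - 9975)/(1443 + (40 + 4*(-44))) = -18681/(1443 + (40 - 176)) = -18681/(1443 - 136) = -18681/1307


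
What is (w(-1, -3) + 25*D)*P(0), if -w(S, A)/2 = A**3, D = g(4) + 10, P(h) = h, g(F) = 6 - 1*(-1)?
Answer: 0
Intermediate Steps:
g(F) = 7 (g(F) = 6 + 1 = 7)
D = 17 (D = 7 + 10 = 17)
w(S, A) = -2*A**3
(w(-1, -3) + 25*D)*P(0) = (-2*(-3)**3 + 25*17)*0 = (-2*(-27) + 425)*0 = (54 + 425)*0 = 479*0 = 0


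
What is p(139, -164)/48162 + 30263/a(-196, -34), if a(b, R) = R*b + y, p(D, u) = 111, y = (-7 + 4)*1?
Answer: 486088659/106935694 ≈ 4.5456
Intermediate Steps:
y = -3 (y = -3*1 = -3)
a(b, R) = -3 + R*b (a(b, R) = R*b - 3 = -3 + R*b)
p(139, -164)/48162 + 30263/a(-196, -34) = 111/48162 + 30263/(-3 - 34*(-196)) = 111*(1/48162) + 30263/(-3 + 6664) = 37/16054 + 30263/6661 = 486088659/106935694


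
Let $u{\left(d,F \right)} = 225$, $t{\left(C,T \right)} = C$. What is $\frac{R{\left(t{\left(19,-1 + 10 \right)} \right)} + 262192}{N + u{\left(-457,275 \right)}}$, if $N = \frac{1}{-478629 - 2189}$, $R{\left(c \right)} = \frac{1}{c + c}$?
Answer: $\frac{2395266268473}{2055496931} \approx 1165.3$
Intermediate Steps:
$R{\left(c \right)} = \frac{1}{2 c}$
$N = - \frac{1}{480818}$ ($N = \frac{1}{-480818} = - \frac{1}{480818} \approx -2.0798 \cdot 10^{-6}$)
$\frac{R{\left(t{\left(19,-1 + 10 \right)} \right)} + 262192}{N + u{\left(-457,275 \right)}} = \frac{\frac{1}{2 \cdot 19} + 262192}{- \frac{1}{480818} + 225} = \frac{\frac{1}{2} \cdot \frac{1}{19} + 262192}{\frac{108184049}{480818}} = \left(\frac{1}{38} + 262192\right) \frac{480818}{108184049} = \frac{9963297}{38} \cdot \frac{480818}{108184049} = \frac{2395266268473}{2055496931}$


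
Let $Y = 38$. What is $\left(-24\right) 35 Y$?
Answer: $-31920$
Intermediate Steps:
$\left(-24\right) 35 Y = \left(-24\right) 35 \cdot 38 = \left(-840\right) 38 = -31920$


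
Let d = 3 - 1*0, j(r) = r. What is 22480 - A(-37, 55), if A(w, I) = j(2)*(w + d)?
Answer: 22548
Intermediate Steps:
d = 3 (d = 3 + 0 = 3)
A(w, I) = 6 + 2*w (A(w, I) = 2*(w + 3) = 2*(3 + w) = 6 + 2*w)
22480 - A(-37, 55) = 22480 - (6 + 2*(-37)) = 22480 - (6 - 74) = 22480 - 1*(-68) = 22480 + 68 = 22548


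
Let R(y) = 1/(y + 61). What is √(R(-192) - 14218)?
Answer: 3*I*√27110581/131 ≈ 119.24*I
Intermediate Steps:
R(y) = 1/(61 + y)
√(R(-192) - 14218) = √(1/(61 - 192) - 14218) = √(1/(-131) - 14218) = √(-1/131 - 14218) = √(-1862559/131) = 3*I*√27110581/131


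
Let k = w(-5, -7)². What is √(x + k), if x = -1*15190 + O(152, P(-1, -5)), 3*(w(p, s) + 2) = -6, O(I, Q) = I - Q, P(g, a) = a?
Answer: I*√15017 ≈ 122.54*I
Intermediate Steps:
w(p, s) = -4 (w(p, s) = -2 + (⅓)*(-6) = -2 - 2 = -4)
x = -15033 (x = -1*15190 + (152 - 1*(-5)) = -15190 + (152 + 5) = -15190 + 157 = -15033)
k = 16 (k = (-4)² = 16)
√(x + k) = √(-15033 + 16) = √(-15017) = I*√15017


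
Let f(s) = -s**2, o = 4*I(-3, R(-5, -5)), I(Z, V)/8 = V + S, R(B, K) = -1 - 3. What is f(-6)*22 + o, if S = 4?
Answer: -792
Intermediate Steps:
R(B, K) = -4
I(Z, V) = 32 + 8*V (I(Z, V) = 8*(V + 4) = 8*(4 + V) = 32 + 8*V)
o = 0 (o = 4*(32 + 8*(-4)) = 4*(32 - 32) = 4*0 = 0)
f(-6)*22 + o = -1*(-6)**2*22 + 0 = -1*36*22 + 0 = -36*22 + 0 = -792 + 0 = -792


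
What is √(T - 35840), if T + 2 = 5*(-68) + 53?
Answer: I*√36129 ≈ 190.08*I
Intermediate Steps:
T = -289 (T = -2 + (5*(-68) + 53) = -2 + (-340 + 53) = -2 - 287 = -289)
√(T - 35840) = √(-289 - 35840) = √(-36129) = I*√36129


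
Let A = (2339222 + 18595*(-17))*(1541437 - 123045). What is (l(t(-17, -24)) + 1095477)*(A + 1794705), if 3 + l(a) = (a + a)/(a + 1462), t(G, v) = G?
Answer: 15717644689079310936/5 ≈ 3.1435e+18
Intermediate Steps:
l(a) = -3 + 2*a/(1462 + a) (l(a) = -3 + (a + a)/(a + 1462) = -3 + (2*a)/(1462 + a) = -3 + 2*a/(1462 + a))
A = 2869558783944 (A = (2339222 - 316115)*1418392 = 2023107*1418392 = 2869558783944)
(l(t(-17, -24)) + 1095477)*(A + 1794705) = ((-4386 - 1*(-17))/(1462 - 17) + 1095477)*(2869558783944 + 1794705) = ((-4386 + 17)/1445 + 1095477)*2869560578649 = ((1/1445)*(-4369) + 1095477)*2869560578649 = (-257/85 + 1095477)*2869560578649 = (93115288/85)*2869560578649 = 15717644689079310936/5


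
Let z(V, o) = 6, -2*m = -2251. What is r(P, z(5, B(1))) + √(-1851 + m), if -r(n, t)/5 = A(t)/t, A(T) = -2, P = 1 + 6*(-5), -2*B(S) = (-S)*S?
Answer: 5/3 + I*√2902/2 ≈ 1.6667 + 26.935*I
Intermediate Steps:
m = 2251/2 (m = -½*(-2251) = 2251/2 ≈ 1125.5)
B(S) = S²/2 (B(S) = -(-S)*S/2 = -(-1)*S²/2 = S²/2)
P = -29 (P = 1 - 30 = -29)
r(n, t) = 10/t (r(n, t) = -(-10)/t = 10/t)
r(P, z(5, B(1))) + √(-1851 + m) = 10/6 + √(-1851 + 2251/2) = 10*(⅙) + √(-1451/2) = 5/3 + I*√2902/2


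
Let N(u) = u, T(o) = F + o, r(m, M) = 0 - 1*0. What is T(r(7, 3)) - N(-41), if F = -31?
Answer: 10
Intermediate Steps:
r(m, M) = 0 (r(m, M) = 0 + 0 = 0)
T(o) = -31 + o
T(r(7, 3)) - N(-41) = (-31 + 0) - 1*(-41) = -31 + 41 = 10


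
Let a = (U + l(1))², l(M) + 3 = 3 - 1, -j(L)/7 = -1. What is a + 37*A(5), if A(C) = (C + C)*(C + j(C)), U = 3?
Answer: 4444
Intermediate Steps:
j(L) = 7 (j(L) = -7*(-1) = 7)
l(M) = -1 (l(M) = -3 + (3 - 1) = -3 + 2 = -1)
a = 4 (a = (3 - 1)² = 2² = 4)
A(C) = 2*C*(7 + C) (A(C) = (C + C)*(C + 7) = (2*C)*(7 + C) = 2*C*(7 + C))
a + 37*A(5) = 4 + 37*(2*5*(7 + 5)) = 4 + 37*(2*5*12) = 4 + 37*120 = 4 + 4440 = 4444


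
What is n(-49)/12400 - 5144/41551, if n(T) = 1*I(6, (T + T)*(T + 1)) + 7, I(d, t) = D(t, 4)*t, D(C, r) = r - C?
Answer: -918706243543/515232400 ≈ -1783.1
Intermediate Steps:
I(d, t) = t*(4 - t) (I(d, t) = (4 - t)*t = t*(4 - t))
n(T) = 7 + 2*T*(1 + T)*(4 - 2*T*(1 + T)) (n(T) = 1*(((T + T)*(T + 1))*(4 - (T + T)*(T + 1))) + 7 = 1*(((2*T)*(1 + T))*(4 - 2*T*(1 + T))) + 7 = 1*((2*T*(1 + T))*(4 - 2*T*(1 + T))) + 7 = 1*(2*T*(1 + T)*(4 - 2*T*(1 + T))) + 7 = 2*T*(1 + T)*(4 - 2*T*(1 + T)) + 7 = 7 + 2*T*(1 + T)*(4 - 2*T*(1 + T)))
n(-49)/12400 - 5144/41551 = (7 - 4*(-49)*(1 - 49)*(-2 - 49*(1 - 49)))/12400 - 5144/41551 = (7 - 4*(-49)*(-48)*(-2 - 49*(-48)))*(1/12400) - 5144*1/41551 = (7 - 4*(-49)*(-48)*(-2 + 2352))*(1/12400) - 5144/41551 = (7 - 4*(-49)*(-48)*2350)*(1/12400) - 5144/41551 = (7 - 22108800)*(1/12400) - 5144/41551 = -22108793*1/12400 - 5144/41551 = -22108793/12400 - 5144/41551 = -918706243543/515232400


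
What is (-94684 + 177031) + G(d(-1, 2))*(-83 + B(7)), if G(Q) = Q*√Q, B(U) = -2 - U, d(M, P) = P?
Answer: 82347 - 184*√2 ≈ 82087.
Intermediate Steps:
G(Q) = Q^(3/2)
(-94684 + 177031) + G(d(-1, 2))*(-83 + B(7)) = (-94684 + 177031) + 2^(3/2)*(-83 + (-2 - 1*7)) = 82347 + (2*√2)*(-83 + (-2 - 7)) = 82347 + (2*√2)*(-83 - 9) = 82347 + (2*√2)*(-92) = 82347 - 184*√2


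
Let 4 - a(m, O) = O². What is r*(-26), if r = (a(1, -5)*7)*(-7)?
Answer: -26754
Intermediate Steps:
a(m, O) = 4 - O²
r = 1029 (r = ((4 - 1*(-5)²)*7)*(-7) = ((4 - 1*25)*7)*(-7) = ((4 - 25)*7)*(-7) = -21*7*(-7) = -147*(-7) = 1029)
r*(-26) = 1029*(-26) = -26754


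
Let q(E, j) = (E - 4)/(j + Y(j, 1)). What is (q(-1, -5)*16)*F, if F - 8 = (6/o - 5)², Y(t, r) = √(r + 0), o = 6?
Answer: 480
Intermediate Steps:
Y(t, r) = √r
q(E, j) = (-4 + E)/(1 + j) (q(E, j) = (E - 4)/(j + √1) = (-4 + E)/(j + 1) = (-4 + E)/(1 + j))
F = 24 (F = 8 + (6/6 - 5)² = 8 + (6*(⅙) - 5)² = 8 + (1 - 5)² = 8 + (-4)² = 8 + 16 = 24)
(q(-1, -5)*16)*F = (((-4 - 1)/(1 - 5))*16)*24 = ((-5/(-4))*16)*24 = (-¼*(-5)*16)*24 = ((5/4)*16)*24 = 20*24 = 480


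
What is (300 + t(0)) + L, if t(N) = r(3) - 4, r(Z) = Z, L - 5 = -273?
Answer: 31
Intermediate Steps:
L = -268 (L = 5 - 273 = -268)
t(N) = -1 (t(N) = 3 - 4 = -1)
(300 + t(0)) + L = (300 - 1) - 268 = 299 - 268 = 31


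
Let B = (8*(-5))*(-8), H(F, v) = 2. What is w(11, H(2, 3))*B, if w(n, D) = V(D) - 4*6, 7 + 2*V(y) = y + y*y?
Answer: -7840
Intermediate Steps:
V(y) = -7/2 + y/2 + y**2/2 (V(y) = -7/2 + (y + y*y)/2 = -7/2 + (y + y**2)/2 = -7/2 + (y/2 + y**2/2) = -7/2 + y/2 + y**2/2)
B = 320 (B = -40*(-8) = 320)
w(n, D) = -55/2 + D/2 + D**2/2 (w(n, D) = (-7/2 + D/2 + D**2/2) - 4*6 = (-7/2 + D/2 + D**2/2) - 24 = -55/2 + D/2 + D**2/2)
w(11, H(2, 3))*B = (-55/2 + (1/2)*2 + (1/2)*2**2)*320 = (-55/2 + 1 + (1/2)*4)*320 = (-55/2 + 1 + 2)*320 = -49/2*320 = -7840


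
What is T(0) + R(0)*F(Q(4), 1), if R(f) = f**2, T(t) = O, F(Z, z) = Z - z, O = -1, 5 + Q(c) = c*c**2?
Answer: -1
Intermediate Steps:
Q(c) = -5 + c**3 (Q(c) = -5 + c*c**2 = -5 + c**3)
T(t) = -1
T(0) + R(0)*F(Q(4), 1) = -1 + 0**2*((-5 + 4**3) - 1*1) = -1 + 0*((-5 + 64) - 1) = -1 + 0*(59 - 1) = -1 + 0*58 = -1 + 0 = -1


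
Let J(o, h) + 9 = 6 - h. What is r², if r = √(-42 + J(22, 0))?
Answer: -45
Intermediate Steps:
J(o, h) = -3 - h (J(o, h) = -9 + (6 - h) = -3 - h)
r = 3*I*√5 (r = √(-42 + (-3 - 1*0)) = √(-42 + (-3 + 0)) = √(-42 - 3) = √(-45) = 3*I*√5 ≈ 6.7082*I)
r² = (3*I*√5)² = -45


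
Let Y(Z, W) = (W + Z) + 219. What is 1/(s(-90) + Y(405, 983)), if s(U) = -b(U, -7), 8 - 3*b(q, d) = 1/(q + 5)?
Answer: 85/136368 ≈ 0.00062331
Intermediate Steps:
b(q, d) = 8/3 - 1/(3*(5 + q)) (b(q, d) = 8/3 - 1/(3*(q + 5)) = 8/3 - 1/(3*(5 + q)))
Y(Z, W) = 219 + W + Z
s(U) = -(39 + 8*U)/(3*(5 + U))
1/(s(-90) + Y(405, 983)) = 1/((-39 - 8*(-90))/(3*(5 - 90)) + (219 + 983 + 405)) = 1/((⅓)*(-39 + 720)/(-85) + 1607) = 1/((⅓)*(-1/85)*681 + 1607) = 1/(-227/85 + 1607) = 1/(136368/85) = 85/136368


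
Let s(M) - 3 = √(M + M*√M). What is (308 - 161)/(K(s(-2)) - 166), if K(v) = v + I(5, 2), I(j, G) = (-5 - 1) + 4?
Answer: 147/(-165 + √2*√(-1 - I*√2)) ≈ -0.89546 + 0.0090171*I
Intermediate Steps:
s(M) = 3 + √(M + M^(3/2)) (s(M) = 3 + √(M + M*√M) = 3 + √(M + M^(3/2)))
I(j, G) = -2 (I(j, G) = -6 + 4 = -2)
K(v) = -2 + v (K(v) = v - 2 = -2 + v)
(308 - 161)/(K(s(-2)) - 166) = (308 - 161)/((-2 + (3 + √(-2 + (-2)^(3/2)))) - 166) = 147/((-2 + (3 + √(-2 - 2*I*√2))) - 166) = 147/((1 + √(-2 - 2*I*√2)) - 166) = 147/(-165 + √(-2 - 2*I*√2))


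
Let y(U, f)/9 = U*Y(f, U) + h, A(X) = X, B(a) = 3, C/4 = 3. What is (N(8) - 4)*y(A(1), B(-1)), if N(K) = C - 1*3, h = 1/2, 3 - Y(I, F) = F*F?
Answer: 225/2 ≈ 112.50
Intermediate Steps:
C = 12 (C = 4*3 = 12)
Y(I, F) = 3 - F² (Y(I, F) = 3 - F*F = 3 - F²)
h = ½ ≈ 0.50000
N(K) = 9 (N(K) = 12 - 1*3 = 12 - 3 = 9)
y(U, f) = 9/2 + 9*U*(3 - U²) (y(U, f) = 9*(U*(3 - U²) + ½) = 9*(½ + U*(3 - U²)) = 9/2 + 9*U*(3 - U²))
(N(8) - 4)*y(A(1), B(-1)) = (9 - 4)*(9/2 - 9*1*(-3 + 1²)) = 5*(9/2 - 9*1*(-3 + 1)) = 5*(9/2 - 9*1*(-2)) = 5*(9/2 + 18) = 5*(45/2) = 225/2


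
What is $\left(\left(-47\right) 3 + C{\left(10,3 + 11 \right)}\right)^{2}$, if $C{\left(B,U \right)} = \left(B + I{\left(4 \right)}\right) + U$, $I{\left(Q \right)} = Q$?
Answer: $12769$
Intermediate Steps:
$C{\left(B,U \right)} = 4 + B + U$ ($C{\left(B,U \right)} = \left(B + 4\right) + U = \left(4 + B\right) + U = 4 + B + U$)
$\left(\left(-47\right) 3 + C{\left(10,3 + 11 \right)}\right)^{2} = \left(\left(-47\right) 3 + \left(4 + 10 + \left(3 + 11\right)\right)\right)^{2} = \left(-141 + \left(4 + 10 + 14\right)\right)^{2} = \left(-141 + 28\right)^{2} = \left(-113\right)^{2} = 12769$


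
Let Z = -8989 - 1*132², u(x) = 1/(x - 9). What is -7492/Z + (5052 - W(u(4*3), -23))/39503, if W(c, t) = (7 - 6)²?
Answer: 429368539/1043392739 ≈ 0.41151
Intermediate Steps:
u(x) = 1/(-9 + x)
W(c, t) = 1 (W(c, t) = 1² = 1)
Z = -26413 (Z = -8989 - 1*17424 = -8989 - 17424 = -26413)
-7492/Z + (5052 - W(u(4*3), -23))/39503 = -7492/(-26413) + (5052 - 1*1)/39503 = -7492*(-1/26413) + (5052 - 1)*(1/39503) = 7492/26413 + 5051*(1/39503) = 7492/26413 + 5051/39503 = 429368539/1043392739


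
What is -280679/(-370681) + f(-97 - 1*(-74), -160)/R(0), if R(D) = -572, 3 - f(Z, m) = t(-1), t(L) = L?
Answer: 39766416/53007383 ≈ 0.75021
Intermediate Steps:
f(Z, m) = 4 (f(Z, m) = 3 - 1*(-1) = 3 + 1 = 4)
-280679/(-370681) + f(-97 - 1*(-74), -160)/R(0) = -280679/(-370681) + 4/(-572) = -280679*(-1/370681) + 4*(-1/572) = 280679/370681 - 1/143 = 39766416/53007383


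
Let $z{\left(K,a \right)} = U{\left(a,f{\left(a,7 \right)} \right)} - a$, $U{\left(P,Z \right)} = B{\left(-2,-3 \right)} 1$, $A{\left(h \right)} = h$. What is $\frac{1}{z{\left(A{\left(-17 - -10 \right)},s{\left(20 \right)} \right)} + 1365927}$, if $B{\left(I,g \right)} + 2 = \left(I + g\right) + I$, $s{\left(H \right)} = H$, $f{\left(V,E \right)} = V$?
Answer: $\frac{1}{1365898} \approx 7.3212 \cdot 10^{-7}$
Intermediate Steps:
$B{\left(I,g \right)} = -2 + g + 2 I$ ($B{\left(I,g \right)} = -2 + \left(\left(I + g\right) + I\right) = -2 + \left(g + 2 I\right) = -2 + g + 2 I$)
$U{\left(P,Z \right)} = -9$ ($U{\left(P,Z \right)} = \left(-2 - 3 + 2 \left(-2\right)\right) 1 = \left(-2 - 3 - 4\right) 1 = \left(-9\right) 1 = -9$)
$z{\left(K,a \right)} = -9 - a$
$\frac{1}{z{\left(A{\left(-17 - -10 \right)},s{\left(20 \right)} \right)} + 1365927} = \frac{1}{\left(-9 - 20\right) + 1365927} = \frac{1}{-29 + 1365927} = \frac{1}{1365898}$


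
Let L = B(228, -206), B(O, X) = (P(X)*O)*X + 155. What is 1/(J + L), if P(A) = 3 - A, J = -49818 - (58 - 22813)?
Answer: -1/9843220 ≈ -1.0159e-7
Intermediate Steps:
J = -27063 (J = -49818 - 1*(-22755) = -49818 + 22755 = -27063)
B(O, X) = 155 + O*X*(3 - X) (B(O, X) = ((3 - X)*O)*X + 155 = (O*(3 - X))*X + 155 = O*X*(3 - X) + 155 = 155 + O*X*(3 - X))
L = -9816157 (L = 155 - 1*228*(-206)*(-3 - 206) = 155 - 1*228*(-206)*(-209) = 155 - 9816312 = -9816157)
1/(J + L) = 1/(-27063 - 9816157) = 1/(-9843220) = -1/9843220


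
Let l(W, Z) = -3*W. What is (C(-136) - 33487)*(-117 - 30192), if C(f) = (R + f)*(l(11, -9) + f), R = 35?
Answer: 497613162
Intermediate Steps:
C(f) = (-33 + f)*(35 + f) (C(f) = (35 + f)*(-3*11 + f) = (35 + f)*(-33 + f) = (-33 + f)*(35 + f))
(C(-136) - 33487)*(-117 - 30192) = ((-1155 + (-136)² + 2*(-136)) - 33487)*(-117 - 30192) = ((-1155 + 18496 - 272) - 33487)*(-30309) = (17069 - 33487)*(-30309) = -16418*(-30309) = 497613162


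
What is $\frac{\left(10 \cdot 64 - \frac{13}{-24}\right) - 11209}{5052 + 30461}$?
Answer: $- \frac{253643}{852312} \approx -0.29759$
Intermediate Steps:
$\frac{\left(10 \cdot 64 - \frac{13}{-24}\right) - 11209}{5052 + 30461} = \frac{\left(640 - - \frac{13}{24}\right) - 11209}{35513} = \left(\left(640 + \frac{13}{24}\right) - 11209\right) \frac{1}{35513} = \left(\frac{15373}{24} - 11209\right) \frac{1}{35513} = \left(- \frac{253643}{24}\right) \frac{1}{35513} = - \frac{253643}{852312}$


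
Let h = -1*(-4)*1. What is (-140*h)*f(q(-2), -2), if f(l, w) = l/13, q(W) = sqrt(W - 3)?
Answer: -560*I*sqrt(5)/13 ≈ -96.323*I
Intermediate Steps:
q(W) = sqrt(-3 + W)
f(l, w) = l/13 (f(l, w) = l*(1/13) = l/13)
h = 4 (h = 4*1 = 4)
(-140*h)*f(q(-2), -2) = (-140*4)*(sqrt(-3 - 2)/13) = -560*sqrt(-5)/13 = -560*I*sqrt(5)/13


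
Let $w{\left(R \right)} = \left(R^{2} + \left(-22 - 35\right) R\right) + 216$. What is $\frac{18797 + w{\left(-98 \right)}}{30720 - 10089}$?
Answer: $\frac{877}{529} \approx 1.6578$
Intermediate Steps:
$w{\left(R \right)} = 216 + R^{2} - 57 R$ ($w{\left(R \right)} = \left(R^{2} + \left(-22 - 35\right) R\right) + 216 = \left(R^{2} - 57 R\right) + 216 = 216 + R^{2} - 57 R$)
$\frac{18797 + w{\left(-98 \right)}}{30720 - 10089} = \frac{18797 + \left(216 + \left(-98\right)^{2} - -5586\right)}{30720 - 10089} = \frac{18797 + \left(216 + 9604 + 5586\right)}{20631} = \left(18797 + 15406\right) \frac{1}{20631} = 34203 \cdot \frac{1}{20631} = \frac{877}{529}$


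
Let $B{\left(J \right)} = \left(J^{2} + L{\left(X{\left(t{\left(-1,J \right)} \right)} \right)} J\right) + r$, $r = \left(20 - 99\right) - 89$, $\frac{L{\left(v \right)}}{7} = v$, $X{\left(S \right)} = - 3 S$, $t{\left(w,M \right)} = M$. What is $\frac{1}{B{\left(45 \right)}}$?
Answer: $- \frac{1}{40668} \approx -2.4589 \cdot 10^{-5}$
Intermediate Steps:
$L{\left(v \right)} = 7 v$
$r = -168$ ($r = -79 - 89 = -168$)
$B{\left(J \right)} = -168 - 20 J^{2}$ ($B{\left(J \right)} = \left(J^{2} + 7 \left(- 3 J\right) J\right) - 168 = \left(J^{2} + - 21 J J\right) - 168 = \left(J^{2} - 21 J^{2}\right) - 168 = - 20 J^{2} - 168 = -168 - 20 J^{2}$)
$\frac{1}{B{\left(45 \right)}} = \frac{1}{-168 - 20 \cdot 45^{2}} = \frac{1}{-168 - 40500} = \frac{1}{-40668} = - \frac{1}{40668}$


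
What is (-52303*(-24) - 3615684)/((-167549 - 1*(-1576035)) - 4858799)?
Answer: 2360412/3450313 ≈ 0.68412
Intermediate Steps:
(-52303*(-24) - 3615684)/((-167549 - 1*(-1576035)) - 4858799) = (1255272 - 3615684)/((-167549 + 1576035) - 4858799) = -2360412/(1408486 - 4858799) = -2360412/(-3450313) = -2360412*(-1/3450313) = 2360412/3450313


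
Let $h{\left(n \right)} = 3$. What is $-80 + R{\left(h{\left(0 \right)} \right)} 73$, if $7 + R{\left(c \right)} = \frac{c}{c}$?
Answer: $-518$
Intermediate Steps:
$R{\left(c \right)} = -6$ ($R{\left(c \right)} = -7 + \frac{c}{c} = -7 + 1 = -6$)
$-80 + R{\left(h{\left(0 \right)} \right)} 73 = -80 - 438 = -518$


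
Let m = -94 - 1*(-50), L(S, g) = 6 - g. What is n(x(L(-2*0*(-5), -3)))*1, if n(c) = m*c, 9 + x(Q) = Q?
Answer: 0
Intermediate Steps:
x(Q) = -9 + Q
m = -44 (m = -94 + 50 = -44)
n(c) = -44*c
n(x(L(-2*0*(-5), -3)))*1 = -44*(-9 + (6 - 1*(-3)))*1 = -44*(-9 + (6 + 3))*1 = -44*(-9 + 9)*1 = -44*0*1 = 0*1 = 0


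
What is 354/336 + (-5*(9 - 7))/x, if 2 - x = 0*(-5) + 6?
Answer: 199/56 ≈ 3.5536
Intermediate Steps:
x = -4 (x = 2 - (0*(-5) + 6) = 2 - (0 + 6) = 2 - 1*6 = 2 - 6 = -4)
354/336 + (-5*(9 - 7))/x = 354/336 - 5*(9 - 7)/(-4) = 354*(1/336) - 5*2*(-¼) = 59/56 - 10*(-¼) = 59/56 + 5/2 = 199/56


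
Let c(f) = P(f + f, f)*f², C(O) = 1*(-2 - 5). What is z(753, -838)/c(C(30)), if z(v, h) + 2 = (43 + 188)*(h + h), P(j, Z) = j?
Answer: 193579/343 ≈ 564.37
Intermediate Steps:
C(O) = -7 (C(O) = 1*(-7) = -7)
z(v, h) = -2 + 462*h (z(v, h) = -2 + (43 + 188)*(h + h) = -2 + 231*(2*h) = -2 + 462*h)
c(f) = 2*f³ (c(f) = (f + f)*f² = (2*f)*f² = 2*f³)
z(753, -838)/c(C(30)) = (-2 + 462*(-838))/((2*(-7)³)) = (-2 - 387156)/((2*(-343))) = -387158/(-686) = -387158*(-1/686) = 193579/343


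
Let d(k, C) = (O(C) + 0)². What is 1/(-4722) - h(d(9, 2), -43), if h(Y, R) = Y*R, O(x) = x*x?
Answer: 3248735/4722 ≈ 688.00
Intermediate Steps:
O(x) = x²
d(k, C) = C⁴ (d(k, C) = (C² + 0)² = (C²)² = C⁴)
h(Y, R) = R*Y
1/(-4722) - h(d(9, 2), -43) = 1/(-4722) - (-43)*2⁴ = -1/4722 - (-43)*16 = -1/4722 - 1*(-688) = -1/4722 + 688 = 3248735/4722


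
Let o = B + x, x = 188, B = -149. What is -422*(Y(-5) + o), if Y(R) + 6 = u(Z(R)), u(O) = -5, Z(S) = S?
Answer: -11816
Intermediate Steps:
o = 39 (o = -149 + 188 = 39)
Y(R) = -11 (Y(R) = -6 - 5 = -11)
-422*(Y(-5) + o) = -422*(-11 + 39) = -422*28 = -11816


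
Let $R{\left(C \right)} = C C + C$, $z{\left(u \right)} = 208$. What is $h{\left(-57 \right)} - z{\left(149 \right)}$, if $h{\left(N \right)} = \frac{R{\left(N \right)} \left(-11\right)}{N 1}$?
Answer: $408$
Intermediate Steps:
$R{\left(C \right)} = C + C^{2}$ ($R{\left(C \right)} = C^{2} + C = C + C^{2}$)
$h{\left(N \right)} = -11 - 11 N$ ($h{\left(N \right)} = \frac{N \left(1 + N\right) \left(-11\right)}{N 1} = \frac{\left(-11\right) N \left(1 + N\right)}{N} = -11 - 11 N$)
$h{\left(-57 \right)} - z{\left(149 \right)} = \left(-11 - -627\right) - 208 = \left(-11 + 627\right) - 208 = 616 - 208 = 408$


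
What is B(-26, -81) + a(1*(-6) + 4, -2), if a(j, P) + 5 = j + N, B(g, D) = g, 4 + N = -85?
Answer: -122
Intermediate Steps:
N = -89 (N = -4 - 85 = -89)
a(j, P) = -94 + j (a(j, P) = -5 + (j - 89) = -5 + (-89 + j) = -94 + j)
B(-26, -81) + a(1*(-6) + 4, -2) = -26 + (-94 + (1*(-6) + 4)) = -26 + (-94 + (-6 + 4)) = -26 + (-94 - 2) = -26 - 96 = -122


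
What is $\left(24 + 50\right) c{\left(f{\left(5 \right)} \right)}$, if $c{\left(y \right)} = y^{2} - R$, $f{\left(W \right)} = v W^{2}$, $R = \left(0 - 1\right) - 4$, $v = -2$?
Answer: $185370$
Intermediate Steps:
$R = -5$ ($R = \left(0 - 1\right) - 4 = -1 - 4 = -5$)
$f{\left(W \right)} = - 2 W^{2}$
$c{\left(y \right)} = 5 + y^{2}$ ($c{\left(y \right)} = y^{2} - -5 = y^{2} + 5 = 5 + y^{2}$)
$\left(24 + 50\right) c{\left(f{\left(5 \right)} \right)} = \left(24 + 50\right) \left(5 + \left(- 2 \cdot 5^{2}\right)^{2}\right) = 74 \left(5 + \left(\left(-2\right) 25\right)^{2}\right) = 74 \left(5 + \left(-50\right)^{2}\right) = 74 \left(5 + 2500\right) = 74 \cdot 2505 = 185370$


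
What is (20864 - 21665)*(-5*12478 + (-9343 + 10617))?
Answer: 48953916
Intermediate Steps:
(20864 - 21665)*(-5*12478 + (-9343 + 10617)) = -801*(-62390 + 1274) = -801*(-61116) = 48953916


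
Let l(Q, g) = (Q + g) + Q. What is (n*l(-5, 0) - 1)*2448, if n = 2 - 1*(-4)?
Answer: -149328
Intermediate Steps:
l(Q, g) = g + 2*Q
n = 6 (n = 2 + 4 = 6)
(n*l(-5, 0) - 1)*2448 = (6*(0 + 2*(-5)) - 1)*2448 = (6*(0 - 10) - 1)*2448 = (6*(-10) - 1)*2448 = (-60 - 1)*2448 = -61*2448 = -149328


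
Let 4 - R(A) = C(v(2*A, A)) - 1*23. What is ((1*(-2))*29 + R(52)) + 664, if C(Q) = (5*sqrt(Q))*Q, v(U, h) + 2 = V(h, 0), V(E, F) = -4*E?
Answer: 633 + 1050*I*sqrt(210) ≈ 633.0 + 15216.0*I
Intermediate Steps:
v(U, h) = -2 - 4*h
C(Q) = 5*Q**(3/2)
R(A) = 27 - 5*(-2 - 4*A)**(3/2) (R(A) = 4 - (5*(-2 - 4*A)**(3/2) - 1*23) = 4 - (5*(-2 - 4*A)**(3/2) - 23) = 4 - (-23 + 5*(-2 - 4*A)**(3/2)) = 4 + (23 - 5*(-2 - 4*A)**(3/2)) = 27 - 5*(-2 - 4*A)**(3/2))
((1*(-2))*29 + R(52)) + 664 = ((1*(-2))*29 + (27 - 10*sqrt(2)*(-1 - 2*52)**(3/2))) + 664 = (-2*29 + (27 - 10*sqrt(2)*(-1 - 104)**(3/2))) + 664 = (-58 + (27 - 10*sqrt(2)*(-105)**(3/2))) + 664 = (-58 + (27 - 10*sqrt(2)*(-105*I*sqrt(105)))) + 664 = (-58 + (27 + 1050*I*sqrt(210))) + 664 = (-31 + 1050*I*sqrt(210)) + 664 = 633 + 1050*I*sqrt(210)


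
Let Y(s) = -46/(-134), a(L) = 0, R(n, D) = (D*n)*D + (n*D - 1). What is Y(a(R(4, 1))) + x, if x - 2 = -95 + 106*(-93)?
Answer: -666694/67 ≈ -9950.7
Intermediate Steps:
R(n, D) = -1 + D*n + n*D² (R(n, D) = n*D² + (D*n - 1) = n*D² + (-1 + D*n) = -1 + D*n + n*D²)
Y(s) = 23/67 (Y(s) = -46*(-1/134) = 23/67)
x = -9951 (x = 2 + (-95 + 106*(-93)) = 2 + (-95 - 9858) = 2 - 9953 = -9951)
Y(a(R(4, 1))) + x = 23/67 - 9951 = -666694/67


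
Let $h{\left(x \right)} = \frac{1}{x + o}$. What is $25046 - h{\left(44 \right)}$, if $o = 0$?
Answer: $\frac{1102023}{44} \approx 25046.0$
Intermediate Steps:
$h{\left(x \right)} = \frac{1}{x}$ ($h{\left(x \right)} = \frac{1}{x + 0} = \frac{1}{x}$)
$25046 - h{\left(44 \right)} = 25046 - \frac{1}{44} = \frac{1102023}{44}$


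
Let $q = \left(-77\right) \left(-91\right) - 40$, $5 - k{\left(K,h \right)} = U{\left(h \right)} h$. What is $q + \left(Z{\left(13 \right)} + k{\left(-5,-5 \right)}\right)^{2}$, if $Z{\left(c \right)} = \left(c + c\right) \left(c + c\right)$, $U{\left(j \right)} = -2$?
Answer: $457208$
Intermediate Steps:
$k{\left(K,h \right)} = 5 + 2 h$ ($k{\left(K,h \right)} = 5 - - 2 h = 5 + 2 h$)
$Z{\left(c \right)} = 4 c^{2}$ ($Z{\left(c \right)} = 2 c 2 c = 4 c^{2}$)
$q = 6967$ ($q = 7007 - 40 = 6967$)
$q + \left(Z{\left(13 \right)} + k{\left(-5,-5 \right)}\right)^{2} = 6967 + \left(4 \cdot 13^{2} + \left(5 + 2 \left(-5\right)\right)\right)^{2} = 6967 + \left(4 \cdot 169 + \left(5 - 10\right)\right)^{2} = 6967 + \left(676 - 5\right)^{2} = 6967 + 671^{2} = 6967 + 450241 = 457208$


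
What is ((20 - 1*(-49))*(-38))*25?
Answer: -65550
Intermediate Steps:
((20 - 1*(-49))*(-38))*25 = ((20 + 49)*(-38))*25 = (69*(-38))*25 = -2622*25 = -65550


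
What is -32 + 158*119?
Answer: 18770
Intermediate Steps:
-32 + 158*119 = -32 + 18802 = 18770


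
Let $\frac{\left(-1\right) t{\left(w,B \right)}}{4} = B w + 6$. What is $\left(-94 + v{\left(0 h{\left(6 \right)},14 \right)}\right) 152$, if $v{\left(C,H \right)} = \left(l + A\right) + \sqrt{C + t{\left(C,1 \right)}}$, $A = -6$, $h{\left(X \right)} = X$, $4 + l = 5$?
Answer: $-15048 + 304 i \sqrt{6} \approx -15048.0 + 744.64 i$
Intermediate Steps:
$l = 1$ ($l = -4 + 5 = 1$)
$t{\left(w,B \right)} = -24 - 4 B w$ ($t{\left(w,B \right)} = - 4 \left(B w + 6\right) = - 4 \left(6 + B w\right) = -24 - 4 B w$)
$v{\left(C,H \right)} = -5 + \sqrt{-24 - 3 C}$ ($v{\left(C,H \right)} = \left(1 - 6\right) + \sqrt{C - \left(24 + 4 C\right)} = -5 + \sqrt{C - \left(24 + 4 C\right)} = -5 + \sqrt{-24 - 3 C}$)
$\left(-94 + v{\left(0 h{\left(6 \right)},14 \right)}\right) 152 = \left(-94 - \left(5 - \sqrt{-24 - 3 \cdot 0 \cdot 6}\right)\right) 152 = \left(-94 - \left(5 - \sqrt{-24 - 0}\right)\right) 152 = \left(-94 - \left(5 - \sqrt{-24 + 0}\right)\right) 152 = \left(-94 - \left(5 - \sqrt{-24}\right)\right) 152 = \left(-94 - \left(5 - 2 i \sqrt{6}\right)\right) 152 = \left(-99 + 2 i \sqrt{6}\right) 152 = -15048 + 304 i \sqrt{6}$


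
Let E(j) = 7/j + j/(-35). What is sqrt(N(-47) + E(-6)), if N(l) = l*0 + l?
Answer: I*sqrt(2116590)/210 ≈ 6.9279*I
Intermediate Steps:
E(j) = 7/j - j/35 (E(j) = 7/j + j*(-1/35) = 7/j - j/35)
N(l) = l (N(l) = 0 + l = l)
sqrt(N(-47) + E(-6)) = sqrt(-47 + (7/(-6) - 1/35*(-6))) = sqrt(-47 + (7*(-1/6) + 6/35)) = sqrt(-47 + (-7/6 + 6/35)) = sqrt(-47 - 209/210) = sqrt(-10079/210) = I*sqrt(2116590)/210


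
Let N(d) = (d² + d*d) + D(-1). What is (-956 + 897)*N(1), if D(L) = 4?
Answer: -354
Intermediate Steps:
N(d) = 4 + 2*d² (N(d) = (d² + d*d) + 4 = (d² + d²) + 4 = 2*d² + 4 = 4 + 2*d²)
(-956 + 897)*N(1) = (-956 + 897)*(4 + 2*1²) = -59*(4 + 2*1) = -59*(4 + 2) = -59*6 = -354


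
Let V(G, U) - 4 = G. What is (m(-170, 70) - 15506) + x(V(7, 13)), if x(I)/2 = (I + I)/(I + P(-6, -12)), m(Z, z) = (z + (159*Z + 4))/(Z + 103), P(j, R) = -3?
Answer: -2023155/134 ≈ -15098.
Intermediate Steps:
V(G, U) = 4 + G
m(Z, z) = (4 + z + 159*Z)/(103 + Z) (m(Z, z) = (z + (4 + 159*Z))/(103 + Z) = (4 + z + 159*Z)/(103 + Z))
x(I) = 4*I/(-3 + I) (x(I) = 2*((I + I)/(I - 3)) = 2*((2*I)/(-3 + I)) = 2*(2*I/(-3 + I)) = 4*I/(-3 + I))
(m(-170, 70) - 15506) + x(V(7, 13)) = ((4 + 70 + 159*(-170))/(103 - 170) - 15506) + 4*(4 + 7)/(-3 + (4 + 7)) = ((4 + 70 - 27030)/(-67) - 15506) + 4*11/(-3 + 11) = (-1/67*(-26956) - 15506) + 4*11/8 = (26956/67 - 15506) + 4*11*(⅛) = -1011946/67 + 11/2 = -2023155/134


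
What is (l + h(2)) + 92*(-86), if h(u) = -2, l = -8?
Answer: -7922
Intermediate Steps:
(l + h(2)) + 92*(-86) = (-8 - 2) + 92*(-86) = -10 - 7912 = -7922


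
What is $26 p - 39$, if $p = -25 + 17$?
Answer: $-247$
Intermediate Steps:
$p = -8$
$26 p - 39 = 26 \left(-8\right) - 39 = -208 - 39 = -247$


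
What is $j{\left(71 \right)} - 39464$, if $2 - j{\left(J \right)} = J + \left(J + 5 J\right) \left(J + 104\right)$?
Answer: $-114083$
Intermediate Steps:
$j{\left(J \right)} = 2 - J - 6 J \left(104 + J\right)$ ($j{\left(J \right)} = 2 - \left(J + \left(J + 5 J\right) \left(J + 104\right)\right) = 2 - \left(J + 6 J \left(104 + J\right)\right) = 2 - J - 6 J \left(104 + J\right)$)
$j{\left(71 \right)} - 39464 = \left(2 - 44375 - 6 \cdot 71^{2}\right) - 39464 = \left(2 - 44375 - 30246\right) - 39464 = -74619 - 39464 = -114083$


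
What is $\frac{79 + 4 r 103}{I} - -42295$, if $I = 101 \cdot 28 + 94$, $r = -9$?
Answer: $\frac{123582361}{2922} \approx 42294.0$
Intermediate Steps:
$I = 2922$ ($I = 2828 + 94 = 2922$)
$\frac{79 + 4 r 103}{I} - -42295 = \frac{79 + 4 \left(-9\right) 103}{2922} - -42295 = \left(79 - 3708\right) \frac{1}{2922} + 42295 = \left(-3629\right) \frac{1}{2922} + 42295 = - \frac{3629}{2922} + 42295 = \frac{123582361}{2922}$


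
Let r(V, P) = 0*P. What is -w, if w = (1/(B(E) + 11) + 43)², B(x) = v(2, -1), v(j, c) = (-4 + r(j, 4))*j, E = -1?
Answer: -16900/9 ≈ -1877.8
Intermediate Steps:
r(V, P) = 0
v(j, c) = -4*j (v(j, c) = (-4 + 0)*j = -4*j)
B(x) = -8 (B(x) = -4*2 = -8)
w = 16900/9 (w = (1/(-8 + 11) + 43)² = (1/3 + 43)² = (⅓ + 43)² = (130/3)² = 16900/9 ≈ 1877.8)
-w = -1*16900/9 = -16900/9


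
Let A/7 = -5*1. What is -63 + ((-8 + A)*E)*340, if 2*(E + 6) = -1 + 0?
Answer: 94967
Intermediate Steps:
E = -13/2 (E = -6 + (-1 + 0)/2 = -6 + (1/2)*(-1) = -6 - 1/2 = -13/2 ≈ -6.5000)
A = -35 (A = 7*(-5*1) = 7*(-5) = -35)
-63 + ((-8 + A)*E)*340 = -63 + ((-8 - 35)*(-13/2))*340 = -63 - 43*(-13/2)*340 = -63 + (559/2)*340 = -63 + 95030 = 94967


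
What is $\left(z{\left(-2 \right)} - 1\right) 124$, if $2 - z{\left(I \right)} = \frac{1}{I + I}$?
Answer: $155$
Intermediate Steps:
$z{\left(I \right)} = 2 - \frac{1}{2 I}$ ($z{\left(I \right)} = 2 - \frac{1}{I + I} = 2 - \frac{1}{2 I}$)
$\left(z{\left(-2 \right)} - 1\right) 124 = \left(\left(2 - \frac{1}{2 \left(-2\right)}\right) - 1\right) 124 = \left(\left(2 - - \frac{1}{4}\right) - 1\right) 124 = \left(\left(2 + \frac{1}{4}\right) - 1\right) 124 = \left(\frac{9}{4} - 1\right) 124 = \frac{5}{4} \cdot 124 = 155$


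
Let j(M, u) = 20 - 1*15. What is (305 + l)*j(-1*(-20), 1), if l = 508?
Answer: 4065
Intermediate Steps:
j(M, u) = 5 (j(M, u) = 20 - 15 = 5)
(305 + l)*j(-1*(-20), 1) = (305 + 508)*5 = 813*5 = 4065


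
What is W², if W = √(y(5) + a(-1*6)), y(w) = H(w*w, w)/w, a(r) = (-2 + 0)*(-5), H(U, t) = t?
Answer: 11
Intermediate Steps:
a(r) = 10 (a(r) = -2*(-5) = 10)
y(w) = 1 (y(w) = w/w = 1)
W = √11 (W = √(1 + 10) = √11 ≈ 3.3166)
W² = (√11)² = 11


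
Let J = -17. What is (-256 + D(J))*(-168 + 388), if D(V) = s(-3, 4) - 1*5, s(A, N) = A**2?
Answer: -55440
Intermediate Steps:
D(V) = 4 (D(V) = (-3)**2 - 1*5 = 9 - 5 = 4)
(-256 + D(J))*(-168 + 388) = (-256 + 4)*(-168 + 388) = -252*220 = -55440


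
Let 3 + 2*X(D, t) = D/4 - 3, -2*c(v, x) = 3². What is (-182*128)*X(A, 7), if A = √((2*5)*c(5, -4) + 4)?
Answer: 69888 - 2912*I*√41 ≈ 69888.0 - 18646.0*I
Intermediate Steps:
c(v, x) = -9/2 (c(v, x) = -½*3² = -½*9 = -9/2)
A = I*√41 (A = √((2*5)*(-9/2) + 4) = √(10*(-9/2) + 4) = √(-45 + 4) = √(-41) = I*√41 ≈ 6.4031*I)
X(D, t) = -3 + D/8 (X(D, t) = -3/2 + (D/4 - 3)/2 = -3/2 + (-3 + D/4)/2 = -3/2 + (-3/2 + D/8) = -3 + D/8)
(-182*128)*X(A, 7) = (-182*128)*(-3 + (I*√41)/8) = -23296*(-3 + I*√41/8) = 69888 - 2912*I*√41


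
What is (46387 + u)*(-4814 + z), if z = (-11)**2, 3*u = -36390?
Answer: -160768101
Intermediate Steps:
u = -12130 (u = (1/3)*(-36390) = -12130)
z = 121
(46387 + u)*(-4814 + z) = (46387 - 12130)*(-4814 + 121) = 34257*(-4693) = -160768101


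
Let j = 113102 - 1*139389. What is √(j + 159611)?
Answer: 2*√33331 ≈ 365.14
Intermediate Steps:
j = -26287 (j = 113102 - 139389 = -26287)
√(j + 159611) = √(-26287 + 159611) = √133324 = 2*√33331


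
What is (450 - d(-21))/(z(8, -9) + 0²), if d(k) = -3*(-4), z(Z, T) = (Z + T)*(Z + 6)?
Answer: -219/7 ≈ -31.286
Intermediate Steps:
z(Z, T) = (6 + Z)*(T + Z) (z(Z, T) = (T + Z)*(6 + Z) = (6 + Z)*(T + Z))
d(k) = 12
(450 - d(-21))/(z(8, -9) + 0²) = (450 - 1*12)/((8² + 6*(-9) + 6*8 - 9*8) + 0²) = (450 - 12)/((64 - 54 + 48 - 72) + 0) = 438/(-14 + 0) = 438/(-14) = -1/14*438 = -219/7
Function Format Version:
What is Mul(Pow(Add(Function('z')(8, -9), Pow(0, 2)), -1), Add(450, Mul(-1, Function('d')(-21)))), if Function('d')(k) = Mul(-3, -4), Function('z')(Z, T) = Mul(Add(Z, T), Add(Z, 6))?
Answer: Rational(-219, 7) ≈ -31.286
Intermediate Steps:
Function('z')(Z, T) = Mul(Add(6, Z), Add(T, Z)) (Function('z')(Z, T) = Mul(Add(T, Z), Add(6, Z)) = Mul(Add(6, Z), Add(T, Z)))
Function('d')(k) = 12
Mul(Pow(Add(Function('z')(8, -9), Pow(0, 2)), -1), Add(450, Mul(-1, Function('d')(-21)))) = Mul(Pow(Add(Add(Pow(8, 2), Mul(6, -9), Mul(6, 8), Mul(-9, 8)), Pow(0, 2)), -1), Add(450, Mul(-1, 12))) = Mul(Pow(Add(Add(64, -54, 48, -72), 0), -1), Add(450, -12)) = Mul(Pow(Add(-14, 0), -1), 438) = Mul(Pow(-14, -1), 438) = Mul(Rational(-1, 14), 438) = Rational(-219, 7)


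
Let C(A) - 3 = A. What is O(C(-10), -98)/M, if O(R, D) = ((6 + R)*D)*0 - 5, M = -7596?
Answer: 5/7596 ≈ 0.00065824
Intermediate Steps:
C(A) = 3 + A
O(R, D) = -5 (O(R, D) = (D*(6 + R))*0 - 5 = 0 - 5 = -5)
O(C(-10), -98)/M = -5/(-7596) = -5*(-1/7596) = 5/7596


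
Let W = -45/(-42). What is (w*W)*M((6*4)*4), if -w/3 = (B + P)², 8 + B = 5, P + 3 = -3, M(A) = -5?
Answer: 18225/14 ≈ 1301.8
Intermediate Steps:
W = 15/14 (W = -45*(-1/42) = 15/14 ≈ 1.0714)
P = -6 (P = -3 - 3 = -6)
B = -3 (B = -8 + 5 = -3)
w = -243 (w = -3*(-3 - 6)² = -3*(-9)² = -3*81 = -243)
(w*W)*M((6*4)*4) = -243*15/14*(-5) = -3645/14*(-5) = 18225/14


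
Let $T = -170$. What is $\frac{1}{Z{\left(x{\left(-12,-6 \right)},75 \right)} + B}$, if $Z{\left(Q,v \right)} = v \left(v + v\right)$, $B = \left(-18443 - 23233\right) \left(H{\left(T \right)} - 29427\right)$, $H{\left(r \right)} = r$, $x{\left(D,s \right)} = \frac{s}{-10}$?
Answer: $\frac{1}{1233495822} \approx 8.107 \cdot 10^{-10}$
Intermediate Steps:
$x{\left(D,s \right)} = - \frac{s}{10}$ ($x{\left(D,s \right)} = s \left(- \frac{1}{10}\right) = - \frac{s}{10}$)
$B = 1233484572$ ($B = \left(-18443 - 23233\right) \left(-170 - 29427\right) = \left(-41676\right) \left(-29597\right) = 1233484572$)
$Z{\left(Q,v \right)} = 2 v^{2}$ ($Z{\left(Q,v \right)} = v 2 v = 2 v^{2}$)
$\frac{1}{Z{\left(x{\left(-12,-6 \right)},75 \right)} + B} = \frac{1}{2 \cdot 75^{2} + 1233484572} = \frac{1}{2 \cdot 5625 + 1233484572} = \frac{1}{11250 + 1233484572} = \frac{1}{1233495822}$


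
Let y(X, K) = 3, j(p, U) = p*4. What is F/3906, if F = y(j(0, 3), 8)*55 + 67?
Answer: 116/1953 ≈ 0.059396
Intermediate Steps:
j(p, U) = 4*p
F = 232 (F = 3*55 + 67 = 165 + 67 = 232)
F/3906 = 232/3906 = 232*(1/3906) = 116/1953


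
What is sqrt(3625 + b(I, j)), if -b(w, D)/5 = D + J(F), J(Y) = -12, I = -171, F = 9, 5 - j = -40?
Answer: 2*sqrt(865) ≈ 58.822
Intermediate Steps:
j = 45 (j = 5 - 1*(-40) = 5 + 40 = 45)
b(w, D) = 60 - 5*D (b(w, D) = -5*(D - 12) = -5*(-12 + D) = 60 - 5*D)
sqrt(3625 + b(I, j)) = sqrt(3625 + (60 - 5*45)) = sqrt(3625 + (60 - 225)) = sqrt(3625 - 165) = sqrt(3460) = 2*sqrt(865)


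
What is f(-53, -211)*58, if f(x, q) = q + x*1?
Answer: -15312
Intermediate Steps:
f(x, q) = q + x
f(-53, -211)*58 = (-211 - 53)*58 = -264*58 = -15312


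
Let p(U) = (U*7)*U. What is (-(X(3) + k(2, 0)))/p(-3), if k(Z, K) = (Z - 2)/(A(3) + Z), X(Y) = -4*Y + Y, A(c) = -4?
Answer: 1/7 ≈ 0.14286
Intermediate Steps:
p(U) = 7*U**2 (p(U) = (7*U)*U = 7*U**2)
X(Y) = -3*Y
k(Z, K) = (-2 + Z)/(-4 + Z) (k(Z, K) = (Z - 2)/(-4 + Z) = (-2 + Z)/(-4 + Z))
(-(X(3) + k(2, 0)))/p(-3) = (-(-3*3 + (-2 + 2)/(-4 + 2)))/((7*(-3)**2)) = (-(-9 + 0/(-2)))/((7*9)) = -(-9 - 1/2*0)/63 = -(-9 + 0)*(1/63) = -1*(-9)*(1/63) = 9*(1/63) = 1/7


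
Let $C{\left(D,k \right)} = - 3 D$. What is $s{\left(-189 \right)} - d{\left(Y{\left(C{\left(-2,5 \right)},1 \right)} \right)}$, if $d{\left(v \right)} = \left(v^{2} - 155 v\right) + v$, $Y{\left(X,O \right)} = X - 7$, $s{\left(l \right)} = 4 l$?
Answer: $-911$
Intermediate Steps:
$Y{\left(X,O \right)} = -7 + X$ ($Y{\left(X,O \right)} = X - 7 = -7 + X$)
$d{\left(v \right)} = v^{2} - 154 v$
$s{\left(-189 \right)} - d{\left(Y{\left(C{\left(-2,5 \right)},1 \right)} \right)} = 4 \left(-189\right) - \left(-7 - -6\right) \left(-154 - 1\right) = -756 - \left(-7 + 6\right) \left(-154 + \left(-7 + 6\right)\right) = -756 - - (-154 - 1) = -756 - \left(-1\right) \left(-155\right) = -756 - 155 = -911$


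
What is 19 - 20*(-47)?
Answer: 959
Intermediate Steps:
19 - 20*(-47) = 19 + 940 = 959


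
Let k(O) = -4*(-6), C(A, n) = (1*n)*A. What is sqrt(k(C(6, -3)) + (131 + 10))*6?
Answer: 6*sqrt(165) ≈ 77.071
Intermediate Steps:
C(A, n) = A*n (C(A, n) = n*A = A*n)
k(O) = 24
sqrt(k(C(6, -3)) + (131 + 10))*6 = sqrt(24 + (131 + 10))*6 = sqrt(24 + 141)*6 = sqrt(165)*6 = 6*sqrt(165)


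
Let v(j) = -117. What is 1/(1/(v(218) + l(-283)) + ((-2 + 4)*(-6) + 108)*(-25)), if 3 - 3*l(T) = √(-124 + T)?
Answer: (-√407 + 348*I)/(3*(-278401*I + 800*√407)) ≈ -0.00041667 - 8.6466e-11*I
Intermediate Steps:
l(T) = 1 - √(-124 + T)/3
1/(1/(v(218) + l(-283)) + ((-2 + 4)*(-6) + 108)*(-25)) = 1/(1/(-117 + (1 - √(-124 - 283)/3)) + ((-2 + 4)*(-6) + 108)*(-25)) = 1/(1/(-117 + (1 - I*√407/3)) + (2*(-6) + 108)*(-25)) = 1/(1/(-117 + (1 - I*√407/3)) + (-12 + 108)*(-25)) = 1/(1/(-117 + (1 - I*√407/3)) + 96*(-25)) = 1/(1/(-116 - I*√407/3) - 2400) = 1/(-2400 + 1/(-116 - I*√407/3))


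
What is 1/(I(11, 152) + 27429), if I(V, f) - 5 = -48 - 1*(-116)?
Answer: 1/27502 ≈ 3.6361e-5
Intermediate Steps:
I(V, f) = 73 (I(V, f) = 5 + (-48 - 1*(-116)) = 5 + (-48 + 116) = 5 + 68 = 73)
1/(I(11, 152) + 27429) = 1/(73 + 27429) = 1/27502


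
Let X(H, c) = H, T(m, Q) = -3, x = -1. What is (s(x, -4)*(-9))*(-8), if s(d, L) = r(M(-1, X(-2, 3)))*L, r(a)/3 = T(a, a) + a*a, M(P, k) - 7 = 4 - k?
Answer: -143424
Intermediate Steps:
M(P, k) = 11 - k (M(P, k) = 7 + (4 - k) = 11 - k)
r(a) = -9 + 3*a² (r(a) = 3*(-3 + a*a) = 3*(-3 + a²) = -9 + 3*a²)
s(d, L) = 498*L (s(d, L) = (-9 + 3*(11 - 1*(-2))²)*L = (-9 + 3*(11 + 2)²)*L = (-9 + 3*13²)*L = (-9 + 3*169)*L = (-9 + 507)*L = 498*L)
(s(x, -4)*(-9))*(-8) = ((498*(-4))*(-9))*(-8) = -1992*(-9)*(-8) = 17928*(-8) = -143424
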